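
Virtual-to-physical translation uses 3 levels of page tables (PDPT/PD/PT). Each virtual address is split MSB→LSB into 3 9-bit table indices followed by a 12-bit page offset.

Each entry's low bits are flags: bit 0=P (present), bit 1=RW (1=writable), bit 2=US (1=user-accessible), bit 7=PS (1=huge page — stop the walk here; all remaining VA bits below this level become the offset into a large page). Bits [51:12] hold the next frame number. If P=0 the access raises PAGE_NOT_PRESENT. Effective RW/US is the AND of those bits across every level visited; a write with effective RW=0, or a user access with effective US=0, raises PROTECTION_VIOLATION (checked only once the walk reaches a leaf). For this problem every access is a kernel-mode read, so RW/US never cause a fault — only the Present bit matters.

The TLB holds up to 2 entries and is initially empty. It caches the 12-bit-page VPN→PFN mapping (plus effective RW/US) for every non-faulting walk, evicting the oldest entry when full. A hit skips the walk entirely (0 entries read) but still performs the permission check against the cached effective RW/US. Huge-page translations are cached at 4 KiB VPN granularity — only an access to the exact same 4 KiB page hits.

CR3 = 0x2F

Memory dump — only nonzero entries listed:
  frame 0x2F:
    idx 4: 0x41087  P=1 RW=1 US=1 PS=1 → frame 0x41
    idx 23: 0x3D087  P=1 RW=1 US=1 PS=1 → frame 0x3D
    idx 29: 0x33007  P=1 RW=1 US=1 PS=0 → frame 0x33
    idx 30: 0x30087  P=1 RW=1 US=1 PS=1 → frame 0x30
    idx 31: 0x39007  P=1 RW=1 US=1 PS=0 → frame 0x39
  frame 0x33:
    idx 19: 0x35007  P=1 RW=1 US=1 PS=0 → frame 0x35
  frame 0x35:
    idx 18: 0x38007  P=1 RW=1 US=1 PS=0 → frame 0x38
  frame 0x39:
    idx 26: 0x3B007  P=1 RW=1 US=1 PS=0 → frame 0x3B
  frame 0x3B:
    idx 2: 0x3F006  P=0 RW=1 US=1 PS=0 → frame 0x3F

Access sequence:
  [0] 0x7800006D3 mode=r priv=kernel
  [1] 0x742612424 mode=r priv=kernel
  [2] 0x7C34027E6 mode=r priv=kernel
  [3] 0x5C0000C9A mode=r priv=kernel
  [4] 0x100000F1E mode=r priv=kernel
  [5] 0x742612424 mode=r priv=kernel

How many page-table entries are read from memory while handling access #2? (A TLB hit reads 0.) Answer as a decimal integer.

Trace:
#0 VA=0x7800006D3 (r,kernel):
  L0: frame=0x2F idx=30 entry=0x30087 [P=1 RW=1 US=1 PS=1]
  ✓ 0x306D3 (huge @L0)  — 1 lookups
#1 VA=0x742612424 (r,kernel):
  L0: frame=0x2F idx=29 entry=0x33007 [P=1 RW=1 US=1 PS=0]
  L1: frame=0x33 idx=19 entry=0x35007 [P=1 RW=1 US=1 PS=0]
  L2: frame=0x35 idx=18 entry=0x38007 [P=1 RW=1 US=1 PS=0]
  ✓ 0x38424  — 3 lookups
#2 VA=0x7C34027E6 (r,kernel):
  L0: frame=0x2F idx=31 entry=0x39007 [P=1 RW=1 US=1 PS=0]
  L1: frame=0x39 idx=26 entry=0x3B007 [P=1 RW=1 US=1 PS=0]
  L2: frame=0x3B idx=2 entry=0x3F006 [P=0 RW=1 US=1 PS=0]
  ⇒ fault: PAGE_NOT_PRESENT  — 3 lookups
#3 VA=0x5C0000C9A (r,kernel):
  L0: frame=0x2F idx=23 entry=0x3D087 [P=1 RW=1 US=1 PS=1]
  ✓ 0x3DC9A (huge @L0)  — 1 lookups
#4 VA=0x100000F1E (r,kernel):
  L0: frame=0x2F idx=4 entry=0x41087 [P=1 RW=1 US=1 PS=1]
  ✓ 0x41F1E (huge @L0)  — 1 lookups
#5 VA=0x742612424 (r,kernel):
  L0: frame=0x2F idx=29 entry=0x33007 [P=1 RW=1 US=1 PS=0]
  L1: frame=0x33 idx=19 entry=0x35007 [P=1 RW=1 US=1 PS=0]
  L2: frame=0x35 idx=18 entry=0x38007 [P=1 RW=1 US=1 PS=0]
  ✓ 0x38424  — 3 lookups

Entries read for #2: 3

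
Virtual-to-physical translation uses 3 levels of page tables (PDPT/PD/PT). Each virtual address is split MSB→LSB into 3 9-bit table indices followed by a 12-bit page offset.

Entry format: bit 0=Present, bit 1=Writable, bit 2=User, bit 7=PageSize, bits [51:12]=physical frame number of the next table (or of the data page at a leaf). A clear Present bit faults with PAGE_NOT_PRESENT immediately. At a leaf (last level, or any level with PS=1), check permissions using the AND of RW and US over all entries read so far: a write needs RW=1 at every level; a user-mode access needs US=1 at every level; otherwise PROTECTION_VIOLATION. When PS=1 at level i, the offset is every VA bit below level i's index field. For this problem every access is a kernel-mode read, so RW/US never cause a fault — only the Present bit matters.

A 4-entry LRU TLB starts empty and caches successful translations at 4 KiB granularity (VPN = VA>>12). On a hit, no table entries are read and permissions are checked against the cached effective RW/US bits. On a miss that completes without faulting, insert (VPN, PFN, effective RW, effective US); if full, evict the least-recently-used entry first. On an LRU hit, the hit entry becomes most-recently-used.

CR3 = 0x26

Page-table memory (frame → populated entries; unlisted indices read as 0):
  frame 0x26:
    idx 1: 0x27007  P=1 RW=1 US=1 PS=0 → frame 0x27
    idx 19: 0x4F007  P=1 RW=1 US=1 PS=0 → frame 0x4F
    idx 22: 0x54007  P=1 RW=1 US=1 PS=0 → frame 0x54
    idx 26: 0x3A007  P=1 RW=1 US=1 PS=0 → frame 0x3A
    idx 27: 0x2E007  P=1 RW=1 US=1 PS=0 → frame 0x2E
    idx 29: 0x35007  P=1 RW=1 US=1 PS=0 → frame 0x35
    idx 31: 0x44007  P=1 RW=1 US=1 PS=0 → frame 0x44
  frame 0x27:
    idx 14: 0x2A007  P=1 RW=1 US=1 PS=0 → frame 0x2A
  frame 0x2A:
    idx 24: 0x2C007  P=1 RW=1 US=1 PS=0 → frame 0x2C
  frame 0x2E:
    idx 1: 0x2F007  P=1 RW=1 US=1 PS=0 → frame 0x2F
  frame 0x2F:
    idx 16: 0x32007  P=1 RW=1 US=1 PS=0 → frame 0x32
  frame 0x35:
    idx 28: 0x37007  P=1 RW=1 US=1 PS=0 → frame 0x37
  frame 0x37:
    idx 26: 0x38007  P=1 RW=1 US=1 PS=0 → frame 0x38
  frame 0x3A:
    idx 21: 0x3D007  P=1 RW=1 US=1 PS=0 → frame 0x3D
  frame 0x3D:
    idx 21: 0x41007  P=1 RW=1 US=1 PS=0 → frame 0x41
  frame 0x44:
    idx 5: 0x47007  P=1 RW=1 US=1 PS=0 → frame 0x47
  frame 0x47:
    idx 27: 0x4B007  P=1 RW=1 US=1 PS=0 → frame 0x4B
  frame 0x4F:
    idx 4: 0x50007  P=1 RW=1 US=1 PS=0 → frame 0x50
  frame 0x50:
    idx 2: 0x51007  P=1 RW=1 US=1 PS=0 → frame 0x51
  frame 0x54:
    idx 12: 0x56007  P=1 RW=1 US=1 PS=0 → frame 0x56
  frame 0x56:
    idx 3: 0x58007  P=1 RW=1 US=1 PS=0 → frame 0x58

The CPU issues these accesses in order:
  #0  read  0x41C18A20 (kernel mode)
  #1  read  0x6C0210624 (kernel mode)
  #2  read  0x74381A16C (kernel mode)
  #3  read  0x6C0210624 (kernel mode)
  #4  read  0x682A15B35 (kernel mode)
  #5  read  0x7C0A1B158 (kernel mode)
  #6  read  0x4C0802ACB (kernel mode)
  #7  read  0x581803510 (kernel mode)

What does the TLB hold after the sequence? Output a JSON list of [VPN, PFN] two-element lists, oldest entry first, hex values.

Per-access translation:
#0 VA=0x41C18A20 (r,kernel):
  L0: frame=0x26 idx=1 entry=0x27007 [P=1 RW=1 US=1 PS=0]
  L1: frame=0x27 idx=14 entry=0x2A007 [P=1 RW=1 US=1 PS=0]
  L2: frame=0x2A idx=24 entry=0x2C007 [P=1 RW=1 US=1 PS=0]
  ⇒ phys 0x2CA20  [3 reads]
#1 VA=0x6C0210624 (r,kernel):
  L0: frame=0x26 idx=27 entry=0x2E007 [P=1 RW=1 US=1 PS=0]
  L1: frame=0x2E idx=1 entry=0x2F007 [P=1 RW=1 US=1 PS=0]
  L2: frame=0x2F idx=16 entry=0x32007 [P=1 RW=1 US=1 PS=0]
  ⇒ phys 0x32624  [3 reads]
#2 VA=0x74381A16C (r,kernel):
  L0: frame=0x26 idx=29 entry=0x35007 [P=1 RW=1 US=1 PS=0]
  L1: frame=0x35 idx=28 entry=0x37007 [P=1 RW=1 US=1 PS=0]
  L2: frame=0x37 idx=26 entry=0x38007 [P=1 RW=1 US=1 PS=0]
  ⇒ phys 0x3816C  [3 reads]
#3 VA=0x6C0210624 (r,kernel):
  TLB hit vpn=0x6C0210 → PA=0x32624
#4 VA=0x682A15B35 (r,kernel):
  L0: frame=0x26 idx=26 entry=0x3A007 [P=1 RW=1 US=1 PS=0]
  L1: frame=0x3A idx=21 entry=0x3D007 [P=1 RW=1 US=1 PS=0]
  L2: frame=0x3D idx=21 entry=0x41007 [P=1 RW=1 US=1 PS=0]
  ⇒ phys 0x41B35  [3 reads]
#5 VA=0x7C0A1B158 (r,kernel):
  L0: frame=0x26 idx=31 entry=0x44007 [P=1 RW=1 US=1 PS=0]
  L1: frame=0x44 idx=5 entry=0x47007 [P=1 RW=1 US=1 PS=0]
  L2: frame=0x47 idx=27 entry=0x4B007 [P=1 RW=1 US=1 PS=0]
  ⇒ phys 0x4B158  [3 reads]
#6 VA=0x4C0802ACB (r,kernel):
  L0: frame=0x26 idx=19 entry=0x4F007 [P=1 RW=1 US=1 PS=0]
  L1: frame=0x4F idx=4 entry=0x50007 [P=1 RW=1 US=1 PS=0]
  L2: frame=0x50 idx=2 entry=0x51007 [P=1 RW=1 US=1 PS=0]
  ⇒ phys 0x51ACB  [3 reads]
#7 VA=0x581803510 (r,kernel):
  L0: frame=0x26 idx=22 entry=0x54007 [P=1 RW=1 US=1 PS=0]
  L1: frame=0x54 idx=12 entry=0x56007 [P=1 RW=1 US=1 PS=0]
  L2: frame=0x56 idx=3 entry=0x58007 [P=1 RW=1 US=1 PS=0]
  ⇒ phys 0x58510  [3 reads]

TLB: [["0x682A15", "0x41"], ["0x7C0A1B", "0x4B"], ["0x4C0802", "0x51"], ["0x581803", "0x58"]]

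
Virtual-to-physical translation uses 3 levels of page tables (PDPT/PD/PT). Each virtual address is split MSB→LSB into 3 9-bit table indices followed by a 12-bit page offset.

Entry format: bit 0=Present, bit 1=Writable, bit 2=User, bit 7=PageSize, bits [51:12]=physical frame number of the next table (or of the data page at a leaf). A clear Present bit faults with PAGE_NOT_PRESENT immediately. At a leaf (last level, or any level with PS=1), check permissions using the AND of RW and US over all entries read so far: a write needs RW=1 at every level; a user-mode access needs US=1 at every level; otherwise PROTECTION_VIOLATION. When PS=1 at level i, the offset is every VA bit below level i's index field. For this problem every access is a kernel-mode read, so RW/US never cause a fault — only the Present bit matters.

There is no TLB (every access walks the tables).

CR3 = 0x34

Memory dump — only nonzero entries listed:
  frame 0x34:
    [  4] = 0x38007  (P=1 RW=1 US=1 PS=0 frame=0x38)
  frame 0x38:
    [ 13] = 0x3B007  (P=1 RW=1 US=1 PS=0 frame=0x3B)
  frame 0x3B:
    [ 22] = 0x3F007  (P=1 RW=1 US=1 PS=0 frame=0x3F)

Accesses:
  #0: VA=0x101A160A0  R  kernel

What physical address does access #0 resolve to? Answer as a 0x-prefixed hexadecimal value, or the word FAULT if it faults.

Trace:
#0 VA=0x101A160A0 (r,kernel):
  L0 @0x34[4] → 0x38007  P=1,RW=1,US=1,PS=0
  L1 @0x38[13] → 0x3B007  P=1,RW=1,US=1,PS=0
  L2 @0x3B[22] → 0x3F007  P=1,RW=1,US=1,PS=0
  ✓ 0x3F0A0  — 3 lookups

Access #0 PA: 0x3F0A0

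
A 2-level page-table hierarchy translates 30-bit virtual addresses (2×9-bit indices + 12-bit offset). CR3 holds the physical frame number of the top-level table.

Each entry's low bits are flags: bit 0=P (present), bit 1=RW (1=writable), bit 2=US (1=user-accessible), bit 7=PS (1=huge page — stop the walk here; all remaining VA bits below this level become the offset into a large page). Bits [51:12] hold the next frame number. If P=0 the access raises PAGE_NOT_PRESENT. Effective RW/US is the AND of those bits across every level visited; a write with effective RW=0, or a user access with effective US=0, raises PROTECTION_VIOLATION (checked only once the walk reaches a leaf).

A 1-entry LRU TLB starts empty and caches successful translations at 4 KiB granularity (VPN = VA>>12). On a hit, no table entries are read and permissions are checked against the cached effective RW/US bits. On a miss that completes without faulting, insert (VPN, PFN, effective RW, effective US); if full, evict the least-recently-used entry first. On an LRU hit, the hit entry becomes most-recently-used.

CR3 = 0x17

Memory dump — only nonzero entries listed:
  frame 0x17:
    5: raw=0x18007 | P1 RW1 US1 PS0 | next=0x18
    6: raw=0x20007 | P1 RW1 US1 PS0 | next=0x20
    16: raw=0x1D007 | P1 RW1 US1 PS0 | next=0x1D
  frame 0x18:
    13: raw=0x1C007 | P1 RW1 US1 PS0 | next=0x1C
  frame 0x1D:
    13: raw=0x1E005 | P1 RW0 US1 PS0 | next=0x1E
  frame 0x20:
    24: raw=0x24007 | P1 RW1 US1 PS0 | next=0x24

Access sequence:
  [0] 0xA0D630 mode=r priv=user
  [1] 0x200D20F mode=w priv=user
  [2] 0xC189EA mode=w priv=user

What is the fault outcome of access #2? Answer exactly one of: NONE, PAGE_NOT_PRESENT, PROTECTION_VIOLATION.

Per-access translation:
#0 VA=0xA0D630 (r,user):
  [0] read 0x17 idx=5: raw=0x18007 flags P=1 W=1 U=1 S=0
  [1] read 0x18 idx=13: raw=0x1C007 flags P=1 W=1 U=1 S=0
  ✓ 0x1C630  — 2 lookups
#1 VA=0x200D20F (w,user):
  [0] read 0x17 idx=16: raw=0x1D007 flags P=1 W=1 U=1 S=0
  [1] read 0x1D idx=13: raw=0x1E005 flags P=1 W=0 U=1 S=0
  ✗ PROTECTION_VIOLATION  [2 reads]
#2 VA=0xC189EA (w,user):
  [0] read 0x17 idx=6: raw=0x20007 flags P=1 W=1 U=1 S=0
  [1] read 0x20 idx=24: raw=0x24007 flags P=1 W=1 U=1 S=0
  ✓ 0x249EA  — 2 lookups

Access #2 fault: NONE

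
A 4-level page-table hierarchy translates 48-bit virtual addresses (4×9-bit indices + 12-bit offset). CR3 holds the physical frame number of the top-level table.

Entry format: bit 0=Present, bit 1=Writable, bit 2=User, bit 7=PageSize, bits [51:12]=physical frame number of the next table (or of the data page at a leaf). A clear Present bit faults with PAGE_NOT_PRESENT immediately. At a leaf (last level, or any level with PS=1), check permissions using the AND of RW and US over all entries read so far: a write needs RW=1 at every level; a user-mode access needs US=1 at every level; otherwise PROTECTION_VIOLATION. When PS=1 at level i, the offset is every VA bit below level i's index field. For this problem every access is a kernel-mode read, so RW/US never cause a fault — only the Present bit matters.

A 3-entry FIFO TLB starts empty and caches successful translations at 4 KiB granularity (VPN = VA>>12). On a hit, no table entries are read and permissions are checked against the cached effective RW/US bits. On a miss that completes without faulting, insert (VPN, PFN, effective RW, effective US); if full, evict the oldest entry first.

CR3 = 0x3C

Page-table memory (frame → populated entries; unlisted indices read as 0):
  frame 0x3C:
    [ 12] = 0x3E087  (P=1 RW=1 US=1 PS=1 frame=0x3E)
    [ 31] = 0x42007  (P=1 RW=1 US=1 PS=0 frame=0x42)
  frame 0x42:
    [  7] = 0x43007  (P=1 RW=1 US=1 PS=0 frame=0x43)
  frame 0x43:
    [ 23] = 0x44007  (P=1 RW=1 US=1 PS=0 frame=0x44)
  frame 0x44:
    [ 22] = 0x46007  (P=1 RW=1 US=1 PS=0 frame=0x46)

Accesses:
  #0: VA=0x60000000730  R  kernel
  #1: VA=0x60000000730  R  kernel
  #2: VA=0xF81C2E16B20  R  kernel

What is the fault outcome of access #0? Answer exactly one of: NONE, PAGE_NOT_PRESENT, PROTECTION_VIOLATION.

Walk each access:
#0 VA=0x60000000730 (r,kernel):
  lvl0: tbl 0x3C, slot 12 ⇒ 0x3E087 (P1/RW1/US1/PS1)
  ✓ 0x3E730 (huge @L0)  — 1 lookups
#1 VA=0x60000000730 (r,kernel):
  TLB hit vpn=0x60000000 → PA=0x3E730
#2 VA=0xF81C2E16B20 (r,kernel):
  lvl0: tbl 0x3C, slot 31 ⇒ 0x42007 (P1/RW1/US1/PS0)
  lvl1: tbl 0x42, slot 7 ⇒ 0x43007 (P1/RW1/US1/PS0)
  lvl2: tbl 0x43, slot 23 ⇒ 0x44007 (P1/RW1/US1/PS0)
  lvl3: tbl 0x44, slot 22 ⇒ 0x46007 (P1/RW1/US1/PS0)
  ✓ 0x46B20  — 4 lookups

Access #0 fault: NONE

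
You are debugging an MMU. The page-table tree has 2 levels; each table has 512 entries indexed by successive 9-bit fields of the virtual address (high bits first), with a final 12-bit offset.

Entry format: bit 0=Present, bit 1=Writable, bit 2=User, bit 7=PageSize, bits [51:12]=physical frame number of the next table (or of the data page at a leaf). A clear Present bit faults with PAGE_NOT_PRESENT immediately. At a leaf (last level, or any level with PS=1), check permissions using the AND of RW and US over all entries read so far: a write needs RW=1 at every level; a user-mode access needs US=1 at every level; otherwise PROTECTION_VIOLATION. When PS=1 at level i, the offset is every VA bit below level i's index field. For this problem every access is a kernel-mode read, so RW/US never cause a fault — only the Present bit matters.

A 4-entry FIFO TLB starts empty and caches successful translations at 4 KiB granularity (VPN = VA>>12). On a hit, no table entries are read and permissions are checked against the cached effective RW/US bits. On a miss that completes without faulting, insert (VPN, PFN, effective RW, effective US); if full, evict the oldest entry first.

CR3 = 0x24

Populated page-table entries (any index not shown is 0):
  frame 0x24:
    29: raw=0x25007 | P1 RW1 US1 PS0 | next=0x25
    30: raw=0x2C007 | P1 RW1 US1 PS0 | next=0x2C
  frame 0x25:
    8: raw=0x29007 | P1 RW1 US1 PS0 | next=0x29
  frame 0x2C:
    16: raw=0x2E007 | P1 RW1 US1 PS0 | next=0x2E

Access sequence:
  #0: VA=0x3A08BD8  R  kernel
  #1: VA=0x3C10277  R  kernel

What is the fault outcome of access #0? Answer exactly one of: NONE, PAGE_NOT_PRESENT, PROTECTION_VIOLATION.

Per-access translation:
#0 VA=0x3A08BD8 (r,kernel):
  L0: frame=0x24 idx=29 entry=0x25007 [P=1 RW=1 US=1 PS=0]
  L1: frame=0x25 idx=8 entry=0x29007 [P=1 RW=1 US=1 PS=0]
  → PA=0x29BD8  (2 entries read)
#1 VA=0x3C10277 (r,kernel):
  L0: frame=0x24 idx=30 entry=0x2C007 [P=1 RW=1 US=1 PS=0]
  L1: frame=0x2C idx=16 entry=0x2E007 [P=1 RW=1 US=1 PS=0]
  → PA=0x2E277  (2 entries read)

Access #0 fault: NONE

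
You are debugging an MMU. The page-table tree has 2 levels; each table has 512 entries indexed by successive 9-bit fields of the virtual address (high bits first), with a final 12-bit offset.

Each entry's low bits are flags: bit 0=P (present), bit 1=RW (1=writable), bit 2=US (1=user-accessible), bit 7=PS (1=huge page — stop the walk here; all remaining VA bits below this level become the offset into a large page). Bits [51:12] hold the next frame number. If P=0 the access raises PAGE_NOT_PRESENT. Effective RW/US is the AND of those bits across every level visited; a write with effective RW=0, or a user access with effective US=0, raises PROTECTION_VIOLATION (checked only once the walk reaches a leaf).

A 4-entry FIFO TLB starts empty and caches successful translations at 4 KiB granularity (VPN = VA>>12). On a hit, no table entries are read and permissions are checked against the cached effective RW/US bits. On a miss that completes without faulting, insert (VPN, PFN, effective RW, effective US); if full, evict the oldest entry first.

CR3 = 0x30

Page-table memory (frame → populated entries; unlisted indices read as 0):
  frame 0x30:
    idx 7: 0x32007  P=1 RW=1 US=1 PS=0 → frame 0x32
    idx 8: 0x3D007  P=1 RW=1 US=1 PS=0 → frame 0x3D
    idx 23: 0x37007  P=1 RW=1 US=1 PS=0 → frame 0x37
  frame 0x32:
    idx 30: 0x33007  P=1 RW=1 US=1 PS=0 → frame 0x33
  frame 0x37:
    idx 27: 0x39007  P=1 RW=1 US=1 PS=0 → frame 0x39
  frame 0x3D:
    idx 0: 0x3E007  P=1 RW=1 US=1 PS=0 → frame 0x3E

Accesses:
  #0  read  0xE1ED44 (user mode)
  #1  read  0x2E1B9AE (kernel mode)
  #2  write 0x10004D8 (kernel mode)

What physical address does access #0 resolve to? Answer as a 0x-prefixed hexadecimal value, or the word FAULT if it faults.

Walk each access:
#0 VA=0xE1ED44 (r,user):
  L0: frame=0x30 idx=7 entry=0x32007 [P=1 RW=1 US=1 PS=0]
  L1: frame=0x32 idx=30 entry=0x33007 [P=1 RW=1 US=1 PS=0]
  ⇒ phys 0x33D44  [2 reads]
#1 VA=0x2E1B9AE (r,kernel):
  L0: frame=0x30 idx=23 entry=0x37007 [P=1 RW=1 US=1 PS=0]
  L1: frame=0x37 idx=27 entry=0x39007 [P=1 RW=1 US=1 PS=0]
  ⇒ phys 0x399AE  [2 reads]
#2 VA=0x10004D8 (w,kernel):
  L0: frame=0x30 idx=8 entry=0x3D007 [P=1 RW=1 US=1 PS=0]
  L1: frame=0x3D idx=0 entry=0x3E007 [P=1 RW=1 US=1 PS=0]
  ⇒ phys 0x3E4D8  [2 reads]

Access #0 PA: 0x33D44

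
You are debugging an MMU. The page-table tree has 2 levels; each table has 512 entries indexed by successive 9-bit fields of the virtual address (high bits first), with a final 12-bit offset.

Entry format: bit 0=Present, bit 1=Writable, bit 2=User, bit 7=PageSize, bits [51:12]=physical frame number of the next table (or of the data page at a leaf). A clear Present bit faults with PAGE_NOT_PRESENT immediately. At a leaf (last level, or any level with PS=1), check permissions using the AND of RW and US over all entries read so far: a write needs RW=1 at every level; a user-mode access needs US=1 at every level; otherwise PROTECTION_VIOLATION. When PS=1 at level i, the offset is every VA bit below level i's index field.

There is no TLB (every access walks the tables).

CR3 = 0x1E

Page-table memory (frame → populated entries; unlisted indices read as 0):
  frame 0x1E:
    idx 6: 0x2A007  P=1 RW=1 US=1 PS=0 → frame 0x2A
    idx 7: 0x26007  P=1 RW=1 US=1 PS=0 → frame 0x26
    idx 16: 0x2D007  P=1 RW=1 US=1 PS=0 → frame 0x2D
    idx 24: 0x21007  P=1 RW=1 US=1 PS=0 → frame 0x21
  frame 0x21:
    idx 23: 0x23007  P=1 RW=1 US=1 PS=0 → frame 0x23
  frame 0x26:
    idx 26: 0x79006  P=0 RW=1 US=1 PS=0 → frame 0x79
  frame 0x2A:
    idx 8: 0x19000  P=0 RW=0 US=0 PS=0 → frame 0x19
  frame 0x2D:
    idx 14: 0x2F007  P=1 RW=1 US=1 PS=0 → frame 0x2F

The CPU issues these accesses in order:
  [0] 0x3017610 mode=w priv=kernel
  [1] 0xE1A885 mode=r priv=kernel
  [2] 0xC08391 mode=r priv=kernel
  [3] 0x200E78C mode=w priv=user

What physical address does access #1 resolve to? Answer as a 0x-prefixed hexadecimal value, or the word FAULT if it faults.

Per-access translation:
#0 VA=0x3017610 (w,kernel):
  [0] read 0x1E idx=24: raw=0x21007 flags P=1 W=1 U=1 S=0
  [1] read 0x21 idx=23: raw=0x23007 flags P=1 W=1 U=1 S=0
  ⇒ phys 0x23610  [2 reads]
#1 VA=0xE1A885 (r,kernel):
  [0] read 0x1E idx=7: raw=0x26007 flags P=1 W=1 U=1 S=0
  [1] read 0x26 idx=26: raw=0x79006 flags P=0 W=1 U=1 S=0
  → PAGE_NOT_PRESENT  (2 entries read)
#2 VA=0xC08391 (r,kernel):
  [0] read 0x1E idx=6: raw=0x2A007 flags P=1 W=1 U=1 S=0
  [1] read 0x2A idx=8: raw=0x19000 flags P=0 W=0 U=0 S=0
  → PAGE_NOT_PRESENT  (2 entries read)
#3 VA=0x200E78C (w,user):
  [0] read 0x1E idx=16: raw=0x2D007 flags P=1 W=1 U=1 S=0
  [1] read 0x2D idx=14: raw=0x2F007 flags P=1 W=1 U=1 S=0
  ⇒ phys 0x2F78C  [2 reads]

Access #1 PA: FAULT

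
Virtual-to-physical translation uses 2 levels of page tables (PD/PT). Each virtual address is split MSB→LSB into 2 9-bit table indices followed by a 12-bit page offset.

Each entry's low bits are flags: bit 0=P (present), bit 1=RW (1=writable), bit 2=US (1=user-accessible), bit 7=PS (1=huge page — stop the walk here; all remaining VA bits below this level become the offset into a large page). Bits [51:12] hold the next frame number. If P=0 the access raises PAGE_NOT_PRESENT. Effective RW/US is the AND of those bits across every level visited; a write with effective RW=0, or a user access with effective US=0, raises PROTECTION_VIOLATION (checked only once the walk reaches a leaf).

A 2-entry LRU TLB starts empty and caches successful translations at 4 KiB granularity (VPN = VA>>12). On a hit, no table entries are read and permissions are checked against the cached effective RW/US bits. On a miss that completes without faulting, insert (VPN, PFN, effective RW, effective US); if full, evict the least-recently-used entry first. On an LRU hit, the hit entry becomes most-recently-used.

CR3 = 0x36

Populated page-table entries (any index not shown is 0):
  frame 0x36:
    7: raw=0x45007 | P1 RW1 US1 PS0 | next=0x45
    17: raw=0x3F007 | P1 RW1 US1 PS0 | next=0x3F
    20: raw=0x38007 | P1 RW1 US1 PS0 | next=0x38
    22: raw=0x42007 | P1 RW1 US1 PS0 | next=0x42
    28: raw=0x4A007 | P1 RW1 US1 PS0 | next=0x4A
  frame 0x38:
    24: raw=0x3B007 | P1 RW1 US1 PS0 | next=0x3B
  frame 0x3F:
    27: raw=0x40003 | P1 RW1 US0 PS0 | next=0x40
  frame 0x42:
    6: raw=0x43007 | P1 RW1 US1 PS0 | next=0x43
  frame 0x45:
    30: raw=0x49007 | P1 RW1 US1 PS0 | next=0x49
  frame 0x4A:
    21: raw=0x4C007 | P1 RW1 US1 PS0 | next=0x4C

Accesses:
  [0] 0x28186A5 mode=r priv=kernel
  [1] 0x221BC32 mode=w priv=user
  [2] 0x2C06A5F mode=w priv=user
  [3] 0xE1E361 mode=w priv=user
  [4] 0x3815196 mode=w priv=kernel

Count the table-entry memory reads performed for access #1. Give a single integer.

Per-access translation:
#0 VA=0x28186A5 (r,kernel):
  L0: frame=0x36 idx=20 entry=0x38007 [P=1 RW=1 US=1 PS=0]
  L1: frame=0x38 idx=24 entry=0x3B007 [P=1 RW=1 US=1 PS=0]
  → PA=0x3B6A5  (2 entries read)
#1 VA=0x221BC32 (w,user):
  L0: frame=0x36 idx=17 entry=0x3F007 [P=1 RW=1 US=1 PS=0]
  L1: frame=0x3F idx=27 entry=0x40003 [P=1 RW=1 US=0 PS=0]
  → PROTECTION_VIOLATION  (2 entries read)
#2 VA=0x2C06A5F (w,user):
  L0: frame=0x36 idx=22 entry=0x42007 [P=1 RW=1 US=1 PS=0]
  L1: frame=0x42 idx=6 entry=0x43007 [P=1 RW=1 US=1 PS=0]
  → PA=0x43A5F  (2 entries read)
#3 VA=0xE1E361 (w,user):
  L0: frame=0x36 idx=7 entry=0x45007 [P=1 RW=1 US=1 PS=0]
  L1: frame=0x45 idx=30 entry=0x49007 [P=1 RW=1 US=1 PS=0]
  → PA=0x49361  (2 entries read)
#4 VA=0x3815196 (w,kernel):
  L0: frame=0x36 idx=28 entry=0x4A007 [P=1 RW=1 US=1 PS=0]
  L1: frame=0x4A idx=21 entry=0x4C007 [P=1 RW=1 US=1 PS=0]
  → PA=0x4C196  (2 entries read)

Entries read for #1: 2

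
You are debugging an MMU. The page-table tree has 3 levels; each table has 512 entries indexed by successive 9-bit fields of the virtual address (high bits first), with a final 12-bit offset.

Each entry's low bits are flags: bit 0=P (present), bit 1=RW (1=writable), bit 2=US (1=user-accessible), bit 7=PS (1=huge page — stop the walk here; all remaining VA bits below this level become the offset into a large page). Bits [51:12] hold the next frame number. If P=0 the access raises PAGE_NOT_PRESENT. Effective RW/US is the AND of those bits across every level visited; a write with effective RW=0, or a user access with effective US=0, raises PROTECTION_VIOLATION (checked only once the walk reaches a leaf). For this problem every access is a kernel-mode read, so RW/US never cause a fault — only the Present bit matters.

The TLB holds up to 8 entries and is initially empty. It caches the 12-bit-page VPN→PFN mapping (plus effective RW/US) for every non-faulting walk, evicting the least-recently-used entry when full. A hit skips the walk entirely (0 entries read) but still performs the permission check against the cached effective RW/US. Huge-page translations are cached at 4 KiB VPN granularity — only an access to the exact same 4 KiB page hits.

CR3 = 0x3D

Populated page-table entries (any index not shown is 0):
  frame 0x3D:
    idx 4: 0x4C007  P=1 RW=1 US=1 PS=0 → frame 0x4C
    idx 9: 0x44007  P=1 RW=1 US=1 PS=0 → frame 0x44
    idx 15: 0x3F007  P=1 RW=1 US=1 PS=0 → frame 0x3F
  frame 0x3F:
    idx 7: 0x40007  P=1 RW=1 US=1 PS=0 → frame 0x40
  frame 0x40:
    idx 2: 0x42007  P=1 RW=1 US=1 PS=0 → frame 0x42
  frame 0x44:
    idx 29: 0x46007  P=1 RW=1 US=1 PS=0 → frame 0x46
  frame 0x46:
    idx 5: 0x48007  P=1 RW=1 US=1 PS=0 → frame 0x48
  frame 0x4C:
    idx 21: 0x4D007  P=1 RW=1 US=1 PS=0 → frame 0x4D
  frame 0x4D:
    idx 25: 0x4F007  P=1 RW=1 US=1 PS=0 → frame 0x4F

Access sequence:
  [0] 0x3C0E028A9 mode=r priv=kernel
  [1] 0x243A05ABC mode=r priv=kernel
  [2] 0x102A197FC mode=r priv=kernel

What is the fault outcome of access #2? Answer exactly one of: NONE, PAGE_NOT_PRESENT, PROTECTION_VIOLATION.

Walk each access:
#0 VA=0x3C0E028A9 (r,kernel):
  lvl0: tbl 0x3D, slot 15 ⇒ 0x3F007 (P1/RW1/US1/PS0)
  lvl1: tbl 0x3F, slot 7 ⇒ 0x40007 (P1/RW1/US1/PS0)
  lvl2: tbl 0x40, slot 2 ⇒ 0x42007 (P1/RW1/US1/PS0)
  → PA=0x428A9  (3 entries read)
#1 VA=0x243A05ABC (r,kernel):
  lvl0: tbl 0x3D, slot 9 ⇒ 0x44007 (P1/RW1/US1/PS0)
  lvl1: tbl 0x44, slot 29 ⇒ 0x46007 (P1/RW1/US1/PS0)
  lvl2: tbl 0x46, slot 5 ⇒ 0x48007 (P1/RW1/US1/PS0)
  → PA=0x48ABC  (3 entries read)
#2 VA=0x102A197FC (r,kernel):
  lvl0: tbl 0x3D, slot 4 ⇒ 0x4C007 (P1/RW1/US1/PS0)
  lvl1: tbl 0x4C, slot 21 ⇒ 0x4D007 (P1/RW1/US1/PS0)
  lvl2: tbl 0x4D, slot 25 ⇒ 0x4F007 (P1/RW1/US1/PS0)
  → PA=0x4F7FC  (3 entries read)

Access #2 fault: NONE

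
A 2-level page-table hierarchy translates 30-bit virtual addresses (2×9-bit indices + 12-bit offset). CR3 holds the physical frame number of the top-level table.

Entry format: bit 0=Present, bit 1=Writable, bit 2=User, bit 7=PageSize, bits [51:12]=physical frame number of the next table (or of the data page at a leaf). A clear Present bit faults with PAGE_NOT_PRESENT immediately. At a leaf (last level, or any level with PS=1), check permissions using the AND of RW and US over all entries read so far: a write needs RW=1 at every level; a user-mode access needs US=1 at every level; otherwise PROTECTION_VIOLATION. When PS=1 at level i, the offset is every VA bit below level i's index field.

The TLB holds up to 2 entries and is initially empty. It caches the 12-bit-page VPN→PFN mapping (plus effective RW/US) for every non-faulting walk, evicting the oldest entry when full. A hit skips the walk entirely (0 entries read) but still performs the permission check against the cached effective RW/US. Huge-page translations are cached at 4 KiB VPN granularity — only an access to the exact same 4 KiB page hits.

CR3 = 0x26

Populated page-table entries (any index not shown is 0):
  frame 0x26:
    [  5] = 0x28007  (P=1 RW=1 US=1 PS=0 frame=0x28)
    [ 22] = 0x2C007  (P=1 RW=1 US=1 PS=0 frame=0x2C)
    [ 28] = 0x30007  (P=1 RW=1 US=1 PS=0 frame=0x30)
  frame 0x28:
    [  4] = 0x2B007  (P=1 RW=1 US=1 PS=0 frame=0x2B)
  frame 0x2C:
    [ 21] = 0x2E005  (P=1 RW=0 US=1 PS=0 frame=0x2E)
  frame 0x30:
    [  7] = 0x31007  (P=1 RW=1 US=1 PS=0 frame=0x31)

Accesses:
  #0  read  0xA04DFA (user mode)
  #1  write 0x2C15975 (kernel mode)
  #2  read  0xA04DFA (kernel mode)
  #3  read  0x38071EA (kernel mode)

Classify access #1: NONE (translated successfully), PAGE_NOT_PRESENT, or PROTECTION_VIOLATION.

Walk each access:
#0 VA=0xA04DFA (r,user):
  lvl0: tbl 0x26, slot 5 ⇒ 0x28007 (P1/RW1/US1/PS0)
  lvl1: tbl 0x28, slot 4 ⇒ 0x2B007 (P1/RW1/US1/PS0)
  ✓ 0x2BDFA  — 2 lookups
#1 VA=0x2C15975 (w,kernel):
  lvl0: tbl 0x26, slot 22 ⇒ 0x2C007 (P1/RW1/US1/PS0)
  lvl1: tbl 0x2C, slot 21 ⇒ 0x2E005 (P1/RW0/US1/PS0)
  → PROTECTION_VIOLATION  (2 entries read)
#2 VA=0xA04DFA (r,kernel):
  TLB hit vpn=0xA04 → PA=0x2BDFA
#3 VA=0x38071EA (r,kernel):
  lvl0: tbl 0x26, slot 28 ⇒ 0x30007 (P1/RW1/US1/PS0)
  lvl1: tbl 0x30, slot 7 ⇒ 0x31007 (P1/RW1/US1/PS0)
  ✓ 0x311EA  — 2 lookups

Access #1 fault: PROTECTION_VIOLATION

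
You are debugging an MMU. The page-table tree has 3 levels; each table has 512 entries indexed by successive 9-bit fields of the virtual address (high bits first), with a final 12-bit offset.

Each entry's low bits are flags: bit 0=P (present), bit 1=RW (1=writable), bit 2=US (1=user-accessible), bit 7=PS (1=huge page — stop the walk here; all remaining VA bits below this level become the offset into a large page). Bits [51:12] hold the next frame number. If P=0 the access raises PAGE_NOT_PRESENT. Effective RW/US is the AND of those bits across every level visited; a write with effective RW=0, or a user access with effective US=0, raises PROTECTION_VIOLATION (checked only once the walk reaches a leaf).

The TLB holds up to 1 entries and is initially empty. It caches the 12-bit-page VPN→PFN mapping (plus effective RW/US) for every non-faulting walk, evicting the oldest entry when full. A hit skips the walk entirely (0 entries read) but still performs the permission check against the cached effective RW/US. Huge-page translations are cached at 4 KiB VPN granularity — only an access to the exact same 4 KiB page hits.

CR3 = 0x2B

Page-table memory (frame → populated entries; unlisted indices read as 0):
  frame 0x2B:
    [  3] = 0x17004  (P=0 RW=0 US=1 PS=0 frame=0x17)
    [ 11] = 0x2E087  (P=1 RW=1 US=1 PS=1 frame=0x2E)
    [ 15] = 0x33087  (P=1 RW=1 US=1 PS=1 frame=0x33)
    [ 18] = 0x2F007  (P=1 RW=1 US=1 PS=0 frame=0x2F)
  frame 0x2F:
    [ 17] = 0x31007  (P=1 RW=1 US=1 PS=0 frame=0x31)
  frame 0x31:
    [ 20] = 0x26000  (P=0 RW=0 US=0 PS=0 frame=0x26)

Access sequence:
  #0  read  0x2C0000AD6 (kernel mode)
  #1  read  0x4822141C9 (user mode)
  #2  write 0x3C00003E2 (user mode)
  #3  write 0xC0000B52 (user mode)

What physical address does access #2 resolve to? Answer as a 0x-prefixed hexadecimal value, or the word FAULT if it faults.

Trace:
#0 VA=0x2C0000AD6 (r,kernel):
  lvl0: tbl 0x2B, slot 11 ⇒ 0x2E087 (P1/RW1/US1/PS1)
  ✓ 0x2EAD6 (huge @L0)  — 1 lookups
#1 VA=0x4822141C9 (r,user):
  lvl0: tbl 0x2B, slot 18 ⇒ 0x2F007 (P1/RW1/US1/PS0)
  lvl1: tbl 0x2F, slot 17 ⇒ 0x31007 (P1/RW1/US1/PS0)
  lvl2: tbl 0x31, slot 20 ⇒ 0x26000 (P0/RW0/US0/PS0)
  → PAGE_NOT_PRESENT  (3 entries read)
#2 VA=0x3C00003E2 (w,user):
  lvl0: tbl 0x2B, slot 15 ⇒ 0x33087 (P1/RW1/US1/PS1)
  ✓ 0x333E2 (huge @L0)  — 1 lookups
#3 VA=0xC0000B52 (w,user):
  lvl0: tbl 0x2B, slot 3 ⇒ 0x17004 (P0/RW0/US1/PS0)
  → PAGE_NOT_PRESENT  (1 entries read)

Access #2 PA: 0x333E2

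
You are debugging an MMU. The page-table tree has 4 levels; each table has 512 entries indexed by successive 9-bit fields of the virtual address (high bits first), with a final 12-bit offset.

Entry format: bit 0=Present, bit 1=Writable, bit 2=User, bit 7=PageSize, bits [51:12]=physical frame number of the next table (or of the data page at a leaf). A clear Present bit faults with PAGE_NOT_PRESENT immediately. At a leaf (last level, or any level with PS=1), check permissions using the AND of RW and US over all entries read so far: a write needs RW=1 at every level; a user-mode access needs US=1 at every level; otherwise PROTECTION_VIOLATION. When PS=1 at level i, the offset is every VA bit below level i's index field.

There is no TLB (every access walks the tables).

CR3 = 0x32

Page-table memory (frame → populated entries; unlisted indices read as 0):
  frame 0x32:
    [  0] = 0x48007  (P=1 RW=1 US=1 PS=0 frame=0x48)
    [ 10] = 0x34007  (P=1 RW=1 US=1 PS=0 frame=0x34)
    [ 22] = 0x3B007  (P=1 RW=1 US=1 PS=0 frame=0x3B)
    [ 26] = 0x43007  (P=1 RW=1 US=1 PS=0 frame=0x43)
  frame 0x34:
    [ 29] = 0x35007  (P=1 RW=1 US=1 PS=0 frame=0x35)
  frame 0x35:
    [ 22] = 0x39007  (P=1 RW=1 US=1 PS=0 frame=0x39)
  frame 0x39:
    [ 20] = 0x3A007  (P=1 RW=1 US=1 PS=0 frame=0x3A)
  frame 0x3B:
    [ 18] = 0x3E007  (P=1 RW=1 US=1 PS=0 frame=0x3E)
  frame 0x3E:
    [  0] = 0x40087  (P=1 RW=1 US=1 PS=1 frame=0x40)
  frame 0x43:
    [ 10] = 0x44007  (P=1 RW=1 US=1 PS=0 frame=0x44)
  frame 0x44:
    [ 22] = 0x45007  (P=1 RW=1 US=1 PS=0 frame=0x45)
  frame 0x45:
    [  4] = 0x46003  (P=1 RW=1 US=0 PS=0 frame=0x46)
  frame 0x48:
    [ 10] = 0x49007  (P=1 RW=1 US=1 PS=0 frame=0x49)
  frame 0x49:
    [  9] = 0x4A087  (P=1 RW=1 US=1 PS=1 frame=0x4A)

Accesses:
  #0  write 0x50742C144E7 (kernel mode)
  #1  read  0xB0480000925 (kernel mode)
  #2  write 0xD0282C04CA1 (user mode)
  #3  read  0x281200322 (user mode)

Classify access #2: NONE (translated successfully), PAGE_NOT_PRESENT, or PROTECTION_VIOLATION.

Walk each access:
#0 VA=0x50742C144E7 (w,kernel):
  [0] read 0x32 idx=10: raw=0x34007 flags P=1 W=1 U=1 S=0
  [1] read 0x34 idx=29: raw=0x35007 flags P=1 W=1 U=1 S=0
  [2] read 0x35 idx=22: raw=0x39007 flags P=1 W=1 U=1 S=0
  [3] read 0x39 idx=20: raw=0x3A007 flags P=1 W=1 U=1 S=0
  ✓ 0x3A4E7  — 4 lookups
#1 VA=0xB0480000925 (r,kernel):
  [0] read 0x32 idx=22: raw=0x3B007 flags P=1 W=1 U=1 S=0
  [1] read 0x3B idx=18: raw=0x3E007 flags P=1 W=1 U=1 S=0
  [2] read 0x3E idx=0: raw=0x40087 flags P=1 W=1 U=1 S=1
  ✓ 0x40925 (huge @L2)  — 3 lookups
#2 VA=0xD0282C04CA1 (w,user):
  [0] read 0x32 idx=26: raw=0x43007 flags P=1 W=1 U=1 S=0
  [1] read 0x43 idx=10: raw=0x44007 flags P=1 W=1 U=1 S=0
  [2] read 0x44 idx=22: raw=0x45007 flags P=1 W=1 U=1 S=0
  [3] read 0x45 idx=4: raw=0x46003 flags P=1 W=1 U=0 S=0
  → PROTECTION_VIOLATION  (4 entries read)
#3 VA=0x281200322 (r,user):
  [0] read 0x32 idx=0: raw=0x48007 flags P=1 W=1 U=1 S=0
  [1] read 0x48 idx=10: raw=0x49007 flags P=1 W=1 U=1 S=0
  [2] read 0x49 idx=9: raw=0x4A087 flags P=1 W=1 U=1 S=1
  ✓ 0x4A322 (huge @L2)  — 3 lookups

Access #2 fault: PROTECTION_VIOLATION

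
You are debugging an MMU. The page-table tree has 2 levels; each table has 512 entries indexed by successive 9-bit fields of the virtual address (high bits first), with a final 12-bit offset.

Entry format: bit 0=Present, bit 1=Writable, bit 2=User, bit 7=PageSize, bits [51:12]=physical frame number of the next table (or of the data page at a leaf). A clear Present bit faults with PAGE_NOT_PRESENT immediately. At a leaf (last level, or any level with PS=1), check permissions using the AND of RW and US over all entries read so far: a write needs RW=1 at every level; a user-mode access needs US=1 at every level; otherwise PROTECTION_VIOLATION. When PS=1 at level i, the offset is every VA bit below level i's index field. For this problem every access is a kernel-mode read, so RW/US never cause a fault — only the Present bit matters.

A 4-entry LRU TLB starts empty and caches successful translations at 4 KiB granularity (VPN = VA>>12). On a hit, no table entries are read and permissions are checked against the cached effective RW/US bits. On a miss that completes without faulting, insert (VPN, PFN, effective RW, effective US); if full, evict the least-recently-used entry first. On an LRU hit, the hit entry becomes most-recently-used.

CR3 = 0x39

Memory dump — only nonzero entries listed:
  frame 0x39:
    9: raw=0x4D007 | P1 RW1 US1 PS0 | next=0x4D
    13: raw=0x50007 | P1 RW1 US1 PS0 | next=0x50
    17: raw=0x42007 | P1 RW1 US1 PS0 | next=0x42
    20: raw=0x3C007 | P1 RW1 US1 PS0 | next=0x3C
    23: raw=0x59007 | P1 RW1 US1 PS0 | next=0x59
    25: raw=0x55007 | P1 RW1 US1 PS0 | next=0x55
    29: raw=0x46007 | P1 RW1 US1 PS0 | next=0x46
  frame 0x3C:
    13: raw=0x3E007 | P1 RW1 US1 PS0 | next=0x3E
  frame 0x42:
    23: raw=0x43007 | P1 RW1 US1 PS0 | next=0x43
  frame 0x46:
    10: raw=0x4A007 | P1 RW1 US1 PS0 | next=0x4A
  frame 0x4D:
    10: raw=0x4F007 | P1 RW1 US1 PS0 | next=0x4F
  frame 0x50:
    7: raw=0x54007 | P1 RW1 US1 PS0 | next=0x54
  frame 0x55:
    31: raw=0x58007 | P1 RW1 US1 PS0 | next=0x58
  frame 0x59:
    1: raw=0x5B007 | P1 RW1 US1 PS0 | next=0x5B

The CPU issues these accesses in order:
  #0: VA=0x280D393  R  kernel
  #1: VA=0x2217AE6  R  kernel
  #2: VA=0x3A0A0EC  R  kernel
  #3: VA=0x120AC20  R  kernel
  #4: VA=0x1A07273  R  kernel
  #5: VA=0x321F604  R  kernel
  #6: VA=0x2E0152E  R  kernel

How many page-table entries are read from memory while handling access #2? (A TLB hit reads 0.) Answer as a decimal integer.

Per-access translation:
#0 VA=0x280D393 (r,kernel):
  L0 @0x39[20] → 0x3C007  P=1,RW=1,US=1,PS=0
  L1 @0x3C[13] → 0x3E007  P=1,RW=1,US=1,PS=0
  → PA=0x3E393  (2 entries read)
#1 VA=0x2217AE6 (r,kernel):
  L0 @0x39[17] → 0x42007  P=1,RW=1,US=1,PS=0
  L1 @0x42[23] → 0x43007  P=1,RW=1,US=1,PS=0
  → PA=0x43AE6  (2 entries read)
#2 VA=0x3A0A0EC (r,kernel):
  L0 @0x39[29] → 0x46007  P=1,RW=1,US=1,PS=0
  L1 @0x46[10] → 0x4A007  P=1,RW=1,US=1,PS=0
  → PA=0x4A0EC  (2 entries read)
#3 VA=0x120AC20 (r,kernel):
  L0 @0x39[9] → 0x4D007  P=1,RW=1,US=1,PS=0
  L1 @0x4D[10] → 0x4F007  P=1,RW=1,US=1,PS=0
  → PA=0x4FC20  (2 entries read)
#4 VA=0x1A07273 (r,kernel):
  L0 @0x39[13] → 0x50007  P=1,RW=1,US=1,PS=0
  L1 @0x50[7] → 0x54007  P=1,RW=1,US=1,PS=0
  → PA=0x54273  (2 entries read)
#5 VA=0x321F604 (r,kernel):
  L0 @0x39[25] → 0x55007  P=1,RW=1,US=1,PS=0
  L1 @0x55[31] → 0x58007  P=1,RW=1,US=1,PS=0
  → PA=0x58604  (2 entries read)
#6 VA=0x2E0152E (r,kernel):
  L0 @0x39[23] → 0x59007  P=1,RW=1,US=1,PS=0
  L1 @0x59[1] → 0x5B007  P=1,RW=1,US=1,PS=0
  → PA=0x5B52E  (2 entries read)

Entries read for #2: 2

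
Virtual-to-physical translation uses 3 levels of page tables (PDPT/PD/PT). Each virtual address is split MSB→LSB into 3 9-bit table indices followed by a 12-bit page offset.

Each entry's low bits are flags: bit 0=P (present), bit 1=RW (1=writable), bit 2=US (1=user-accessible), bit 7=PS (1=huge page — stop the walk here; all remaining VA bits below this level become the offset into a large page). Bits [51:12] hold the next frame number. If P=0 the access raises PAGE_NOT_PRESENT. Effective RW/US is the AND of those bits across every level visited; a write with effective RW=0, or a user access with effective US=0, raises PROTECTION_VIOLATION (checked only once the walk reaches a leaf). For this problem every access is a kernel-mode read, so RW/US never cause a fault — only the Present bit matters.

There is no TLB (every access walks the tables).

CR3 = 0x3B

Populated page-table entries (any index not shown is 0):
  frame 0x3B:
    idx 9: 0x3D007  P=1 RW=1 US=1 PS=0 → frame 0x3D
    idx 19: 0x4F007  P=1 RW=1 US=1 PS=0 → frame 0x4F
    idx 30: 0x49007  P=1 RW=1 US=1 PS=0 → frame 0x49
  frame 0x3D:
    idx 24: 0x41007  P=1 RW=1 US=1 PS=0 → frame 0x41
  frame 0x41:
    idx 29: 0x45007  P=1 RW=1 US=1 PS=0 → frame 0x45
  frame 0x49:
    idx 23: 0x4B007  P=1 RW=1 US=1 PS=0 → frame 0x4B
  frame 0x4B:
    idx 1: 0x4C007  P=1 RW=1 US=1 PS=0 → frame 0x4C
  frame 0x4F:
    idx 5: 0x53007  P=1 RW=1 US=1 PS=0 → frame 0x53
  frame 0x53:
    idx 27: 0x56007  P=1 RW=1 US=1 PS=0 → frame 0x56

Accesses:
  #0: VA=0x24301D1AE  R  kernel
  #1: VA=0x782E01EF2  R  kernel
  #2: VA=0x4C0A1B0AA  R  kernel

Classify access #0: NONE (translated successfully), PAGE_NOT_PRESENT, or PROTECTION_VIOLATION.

Per-access translation:
#0 VA=0x24301D1AE (r,kernel):
  L0 @0x3B[9] → 0x3D007  P=1,RW=1,US=1,PS=0
  L1 @0x3D[24] → 0x41007  P=1,RW=1,US=1,PS=0
  L2 @0x41[29] → 0x45007  P=1,RW=1,US=1,PS=0
  ⇒ phys 0x451AE  [3 reads]
#1 VA=0x782E01EF2 (r,kernel):
  L0 @0x3B[30] → 0x49007  P=1,RW=1,US=1,PS=0
  L1 @0x49[23] → 0x4B007  P=1,RW=1,US=1,PS=0
  L2 @0x4B[1] → 0x4C007  P=1,RW=1,US=1,PS=0
  ⇒ phys 0x4CEF2  [3 reads]
#2 VA=0x4C0A1B0AA (r,kernel):
  L0 @0x3B[19] → 0x4F007  P=1,RW=1,US=1,PS=0
  L1 @0x4F[5] → 0x53007  P=1,RW=1,US=1,PS=0
  L2 @0x53[27] → 0x56007  P=1,RW=1,US=1,PS=0
  ⇒ phys 0x560AA  [3 reads]

Access #0 fault: NONE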